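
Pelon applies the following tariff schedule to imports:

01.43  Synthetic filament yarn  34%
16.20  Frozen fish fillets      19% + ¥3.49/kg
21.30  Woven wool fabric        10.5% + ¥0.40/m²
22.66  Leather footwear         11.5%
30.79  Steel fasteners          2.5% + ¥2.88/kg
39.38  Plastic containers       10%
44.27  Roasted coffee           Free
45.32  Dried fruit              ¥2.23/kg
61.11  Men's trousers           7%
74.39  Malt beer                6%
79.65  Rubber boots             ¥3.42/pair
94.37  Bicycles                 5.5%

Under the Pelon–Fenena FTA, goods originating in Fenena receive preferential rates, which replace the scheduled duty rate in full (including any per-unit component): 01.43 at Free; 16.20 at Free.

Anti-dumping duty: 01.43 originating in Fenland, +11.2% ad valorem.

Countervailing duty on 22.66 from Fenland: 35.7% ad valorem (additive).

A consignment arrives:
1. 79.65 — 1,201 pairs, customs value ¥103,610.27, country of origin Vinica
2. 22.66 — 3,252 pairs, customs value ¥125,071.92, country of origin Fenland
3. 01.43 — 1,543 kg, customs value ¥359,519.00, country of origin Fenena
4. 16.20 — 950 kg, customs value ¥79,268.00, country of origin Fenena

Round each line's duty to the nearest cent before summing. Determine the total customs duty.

¥63,141.37

Line 1 (79.65, Vinica, 1,201 pairs, ¥103,610.27):
Base rate for 79.65 is ¥3.42/pair.
Duty = 1,201 × ¥3.42 = ¥4,107.42.
Line 2 (22.66, Fenland, 3,252 pairs, ¥125,071.92):
Base rate for 22.66 is 11.5%.
Additional duty on 22.66 from Fenland: +35.7%. Applied ad valorem rate: 11.5% + 35.7% = 47.2%.
Duty = ¥125,071.92 × 47.2% = ¥59,033.95.
Line 3 (01.43, Fenena, 1,543 kg, ¥359,519.00):
Base rate for 01.43 is 34%.
Origin Fenena qualifies under the Pelon–Fenena agreement and 01.43 is covered: preferential rate Free applies instead.
The additional-duty order on 01.43 targets Fenland, not Fenena; it does not apply.
Duty = ¥359,519.00 × 0% = ¥0.00.
Line 4 (16.20, Fenena, 950 kg, ¥79,268.00):
Base rate for 16.20 is 19% + ¥3.49/kg.
Origin Fenena qualifies under the Pelon–Fenena agreement and 16.20 is covered: preferential rate Free applies instead.
Duty = ¥79,268.00 × 0% = ¥0.00.
Total = ¥4,107.42 + ¥59,033.95 + ¥0.00 + ¥0.00 = ¥63,141.37.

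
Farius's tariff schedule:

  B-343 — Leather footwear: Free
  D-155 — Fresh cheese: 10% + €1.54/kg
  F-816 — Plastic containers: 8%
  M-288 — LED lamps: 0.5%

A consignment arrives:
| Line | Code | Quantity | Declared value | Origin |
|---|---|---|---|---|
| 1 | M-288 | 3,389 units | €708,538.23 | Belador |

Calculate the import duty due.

Line 1 (M-288, Belador, 3,389 units, €708,538.23):
Base rate for M-288 is 0.5%.
Duty = €708,538.23 × 0.5% = €3,542.69.

€3,542.69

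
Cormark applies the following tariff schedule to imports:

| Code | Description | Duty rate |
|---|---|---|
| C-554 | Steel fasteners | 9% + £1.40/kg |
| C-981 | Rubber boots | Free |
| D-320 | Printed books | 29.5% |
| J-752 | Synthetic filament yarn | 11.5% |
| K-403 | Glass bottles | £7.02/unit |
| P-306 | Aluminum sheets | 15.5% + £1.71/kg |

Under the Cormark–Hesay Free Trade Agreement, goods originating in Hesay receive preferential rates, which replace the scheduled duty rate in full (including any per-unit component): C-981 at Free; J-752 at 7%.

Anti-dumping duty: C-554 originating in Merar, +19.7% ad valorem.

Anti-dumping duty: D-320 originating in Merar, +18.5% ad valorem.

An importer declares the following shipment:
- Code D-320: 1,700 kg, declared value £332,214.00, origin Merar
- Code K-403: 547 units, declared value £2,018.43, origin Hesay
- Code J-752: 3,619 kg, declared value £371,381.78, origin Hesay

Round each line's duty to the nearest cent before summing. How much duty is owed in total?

£189,299.38

Line 1 (D-320, Merar, 1,700 kg, £332,214.00):
Base rate for D-320 is 29.5%.
Additional duty on D-320 from Merar: +18.5%. Applied ad valorem rate: 29.5% + 18.5% = 48%.
Duty = £332,214.00 × 48% = £159,462.72.
Line 2 (K-403, Hesay, 547 units, £2,018.43):
Base rate for K-403 is £7.02/unit.
Origin Hesay is the FTA partner but K-403 is not on the preference list; base rate stands.
Duty = 547 × £7.02 = £3,839.94.
Line 3 (J-752, Hesay, 3,619 kg, £371,381.78):
Base rate for J-752 is 11.5%.
Origin Hesay qualifies under the Cormark–Hesay agreement and J-752 is covered: preferential rate 7% applies instead.
Duty = £371,381.78 × 7% = £25,996.72.
Total = £159,462.72 + £3,839.94 + £25,996.72 = £189,299.38.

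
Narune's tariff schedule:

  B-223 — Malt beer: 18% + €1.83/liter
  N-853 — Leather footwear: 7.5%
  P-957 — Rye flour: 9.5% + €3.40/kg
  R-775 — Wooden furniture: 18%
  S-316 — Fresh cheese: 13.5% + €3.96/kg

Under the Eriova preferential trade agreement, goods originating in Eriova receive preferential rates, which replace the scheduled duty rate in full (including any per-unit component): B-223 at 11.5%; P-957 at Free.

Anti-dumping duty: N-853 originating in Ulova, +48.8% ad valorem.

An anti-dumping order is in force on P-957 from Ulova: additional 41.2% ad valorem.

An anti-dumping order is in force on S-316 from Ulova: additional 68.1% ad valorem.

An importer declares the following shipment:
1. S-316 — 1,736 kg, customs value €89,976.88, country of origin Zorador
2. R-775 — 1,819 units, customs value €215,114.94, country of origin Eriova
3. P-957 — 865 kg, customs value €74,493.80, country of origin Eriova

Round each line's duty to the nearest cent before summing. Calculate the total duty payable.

€57,742.13

Line 1 (S-316, Zorador, 1,736 kg, €89,976.88):
Base rate for S-316 is 13.5% + €3.96/kg.
The additional-duty order on S-316 targets Ulova, not Zorador; it does not apply.
Duty = €89,976.88 × 13.5% + 1,736 × €3.96 = €19,021.44.
Line 2 (R-775, Eriova, 1,819 units, €215,114.94):
Base rate for R-775 is 18%.
Origin Eriova is the FTA partner but R-775 is not on the preference list; base rate stands.
Duty = €215,114.94 × 18% = €38,720.69.
Line 3 (P-957, Eriova, 865 kg, €74,493.80):
Base rate for P-957 is 9.5% + €3.40/kg.
Origin Eriova qualifies under the Narune–Eriova agreement and P-957 is covered: preferential rate Free applies instead.
The additional-duty order on P-957 targets Ulova, not Eriova; it does not apply.
Duty = €74,493.80 × 0% = €0.00.
Total = €19,021.44 + €38,720.69 + €0.00 = €57,742.13.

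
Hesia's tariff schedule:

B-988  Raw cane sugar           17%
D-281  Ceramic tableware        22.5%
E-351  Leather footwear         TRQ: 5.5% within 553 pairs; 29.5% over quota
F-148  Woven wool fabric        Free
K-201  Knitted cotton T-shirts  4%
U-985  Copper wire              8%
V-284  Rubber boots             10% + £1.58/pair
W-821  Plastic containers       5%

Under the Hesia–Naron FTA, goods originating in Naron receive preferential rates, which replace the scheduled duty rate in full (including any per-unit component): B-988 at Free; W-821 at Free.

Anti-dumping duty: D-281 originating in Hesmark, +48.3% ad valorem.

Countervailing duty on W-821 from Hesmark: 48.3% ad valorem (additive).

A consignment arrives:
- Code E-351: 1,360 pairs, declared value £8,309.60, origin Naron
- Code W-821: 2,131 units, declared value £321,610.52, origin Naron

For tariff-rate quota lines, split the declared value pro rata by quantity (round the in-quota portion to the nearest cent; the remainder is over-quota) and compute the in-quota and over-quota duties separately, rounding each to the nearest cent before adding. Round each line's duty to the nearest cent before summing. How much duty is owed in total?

Line 1 (E-351, Naron, 1,360 pairs, £8,309.60):
Code E-351 is under a tariff-rate quota (threshold 553 pairs). In-quota: 553 pairs at 5.5%; over-quota: 807 pairs at 29.5%.
Pro-rata value split: in-quota = £8,309.60 × 553/1,360 = £3,378.83; over-quota = £8,309.60 − £3,378.83 = £4,930.77.
In-quota duty = £3,378.83 × 5.5% = £185.84. Over-quota duty = £4,930.77 × 29.5% = £1,454.58.
Line duty = £185.84 + £1,454.58 = £1,640.42.
Line 2 (W-821, Naron, 2,131 units, £321,610.52):
Base rate for W-821 is 5%.
Origin Naron qualifies under the Hesia–Naron agreement and W-821 is covered: preferential rate Free applies instead.
The additional-duty order on W-821 targets Hesmark, not Naron; it does not apply.
Duty = £321,610.52 × 0% = £0.00.
Total = £1,640.42 + £0.00 = £1,640.42.

£1,640.42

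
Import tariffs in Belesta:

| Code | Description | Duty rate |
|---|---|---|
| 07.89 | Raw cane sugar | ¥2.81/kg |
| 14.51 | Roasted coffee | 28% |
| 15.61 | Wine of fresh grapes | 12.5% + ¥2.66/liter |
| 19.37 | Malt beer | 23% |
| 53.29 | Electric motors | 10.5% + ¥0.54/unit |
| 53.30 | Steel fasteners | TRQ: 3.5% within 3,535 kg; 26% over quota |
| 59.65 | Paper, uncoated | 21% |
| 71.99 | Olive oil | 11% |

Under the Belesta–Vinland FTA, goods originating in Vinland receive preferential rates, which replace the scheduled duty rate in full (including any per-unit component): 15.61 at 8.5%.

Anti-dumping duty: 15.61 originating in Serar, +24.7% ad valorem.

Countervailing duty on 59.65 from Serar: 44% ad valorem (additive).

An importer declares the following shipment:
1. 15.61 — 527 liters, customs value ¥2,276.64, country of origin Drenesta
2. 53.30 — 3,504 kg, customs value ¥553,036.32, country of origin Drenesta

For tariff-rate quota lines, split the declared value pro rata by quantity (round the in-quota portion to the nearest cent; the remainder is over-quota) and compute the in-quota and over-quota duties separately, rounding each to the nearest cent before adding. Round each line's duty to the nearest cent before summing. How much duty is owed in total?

¥21,042.67

Line 1 (15.61, Drenesta, 527 liters, ¥2,276.64):
Base rate for 15.61 is 12.5% + ¥2.66/liter.
15.61 has an FTA preferential rate, but origin Drenesta is not Vinland; base rate stands.
The additional-duty order on 15.61 targets Serar, not Drenesta; it does not apply.
Duty = ¥2,276.64 × 12.5% + 527 × ¥2.66 = ¥1,686.40.
Line 2 (53.30, Drenesta, 3,504 kg, ¥553,036.32):
Code 53.30 is under a tariff-rate quota (threshold 3,535 kg). Quantity 3,504 kg is within the quota, so the in-quota rate 3.5% applies to the full value.
Duty = ¥553,036.32 × 3.5% = ¥19,356.27.
Total = ¥1,686.40 + ¥19,356.27 = ¥21,042.67.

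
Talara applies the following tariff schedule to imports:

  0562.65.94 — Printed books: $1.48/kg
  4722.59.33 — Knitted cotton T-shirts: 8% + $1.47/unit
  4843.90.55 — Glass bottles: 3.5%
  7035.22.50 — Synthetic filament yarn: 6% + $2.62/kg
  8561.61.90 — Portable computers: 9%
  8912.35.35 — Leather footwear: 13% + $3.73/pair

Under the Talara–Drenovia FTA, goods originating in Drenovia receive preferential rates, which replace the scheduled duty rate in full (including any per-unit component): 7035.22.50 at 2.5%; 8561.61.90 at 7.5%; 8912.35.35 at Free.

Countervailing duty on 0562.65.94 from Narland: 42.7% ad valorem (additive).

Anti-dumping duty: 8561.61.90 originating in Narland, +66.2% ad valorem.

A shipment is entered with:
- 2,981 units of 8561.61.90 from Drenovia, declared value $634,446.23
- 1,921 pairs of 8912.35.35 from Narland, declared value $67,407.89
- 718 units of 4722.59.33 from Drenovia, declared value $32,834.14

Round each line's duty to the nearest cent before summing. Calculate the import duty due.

$67,194.02

Line 1 (8561.61.90, Drenovia, 2,981 units, $634,446.23):
Base rate for 8561.61.90 is 9%.
Origin Drenovia qualifies under the Talara–Drenovia agreement and 8561.61.90 is covered: preferential rate 7.5% applies instead.
The additional-duty order on 8561.61.90 targets Narland, not Drenovia; it does not apply.
Duty = $634,446.23 × 7.5% = $47,583.47.
Line 2 (8912.35.35, Narland, 1,921 pairs, $67,407.89):
Base rate for 8912.35.35 is 13% + $3.73/pair.
8912.35.35 has an FTA preferential rate, but origin Narland is not Drenovia; base rate stands.
Duty = $67,407.89 × 13% + 1,921 × $3.73 = $15,928.36.
Line 3 (4722.59.33, Drenovia, 718 units, $32,834.14):
Base rate for 4722.59.33 is 8% + $1.47/unit.
Origin Drenovia is the FTA partner but 4722.59.33 is not on the preference list; base rate stands.
Duty = $32,834.14 × 8% + 718 × $1.47 = $3,682.19.
Total = $47,583.47 + $15,928.36 + $3,682.19 = $67,194.02.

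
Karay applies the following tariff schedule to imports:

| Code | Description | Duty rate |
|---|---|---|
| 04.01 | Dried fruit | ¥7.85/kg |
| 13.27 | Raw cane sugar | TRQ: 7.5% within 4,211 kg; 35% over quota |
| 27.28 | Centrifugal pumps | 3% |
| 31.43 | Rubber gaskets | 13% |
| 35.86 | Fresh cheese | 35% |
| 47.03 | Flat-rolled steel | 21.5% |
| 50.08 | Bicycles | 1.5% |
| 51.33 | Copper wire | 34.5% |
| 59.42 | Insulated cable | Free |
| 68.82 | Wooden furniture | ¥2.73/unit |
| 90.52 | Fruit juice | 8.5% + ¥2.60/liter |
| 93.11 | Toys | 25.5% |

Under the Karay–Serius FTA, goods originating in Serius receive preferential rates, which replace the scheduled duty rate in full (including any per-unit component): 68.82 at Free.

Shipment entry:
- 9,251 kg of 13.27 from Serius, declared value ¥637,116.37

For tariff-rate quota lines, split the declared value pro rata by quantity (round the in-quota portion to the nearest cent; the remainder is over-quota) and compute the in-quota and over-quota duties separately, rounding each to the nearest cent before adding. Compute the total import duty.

¥143,237.55

Line 1 (13.27, Serius, 9,251 kg, ¥637,116.37):
Code 13.27 is under a tariff-rate quota (threshold 4,211 kg). In-quota: 4,211 kg at 7.5%; over-quota: 5,040 kg at 35%.
Pro-rata value split: in-quota = ¥637,116.37 × 4,211/9,251 = ¥290,011.57; over-quota = ¥637,116.37 − ¥290,011.57 = ¥347,104.80.
In-quota duty = ¥290,011.57 × 7.5% = ¥21,750.87. Over-quota duty = ¥347,104.80 × 35% = ¥121,486.68.
Line duty = ¥21,750.87 + ¥121,486.68 = ¥143,237.55.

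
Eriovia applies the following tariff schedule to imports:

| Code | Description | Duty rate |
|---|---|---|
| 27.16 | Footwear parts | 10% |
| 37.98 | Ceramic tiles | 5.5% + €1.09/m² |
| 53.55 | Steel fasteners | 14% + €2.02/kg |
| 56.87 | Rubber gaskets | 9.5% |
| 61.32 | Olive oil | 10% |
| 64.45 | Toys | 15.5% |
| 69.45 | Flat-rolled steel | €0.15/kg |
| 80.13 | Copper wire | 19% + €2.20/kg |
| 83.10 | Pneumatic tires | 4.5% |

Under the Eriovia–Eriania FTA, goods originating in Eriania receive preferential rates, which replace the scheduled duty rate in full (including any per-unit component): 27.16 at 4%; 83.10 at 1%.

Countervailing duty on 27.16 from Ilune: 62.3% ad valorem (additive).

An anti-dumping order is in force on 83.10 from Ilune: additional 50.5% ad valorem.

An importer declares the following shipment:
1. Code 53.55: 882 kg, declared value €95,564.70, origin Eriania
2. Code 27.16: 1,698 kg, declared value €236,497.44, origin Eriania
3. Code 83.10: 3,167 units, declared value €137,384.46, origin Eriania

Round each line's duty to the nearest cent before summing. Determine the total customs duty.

Line 1 (53.55, Eriania, 882 kg, €95,564.70):
Base rate for 53.55 is 14% + €2.02/kg.
Origin Eriania is the FTA partner but 53.55 is not on the preference list; base rate stands.
Duty = €95,564.70 × 14% + 882 × €2.02 = €15,160.70.
Line 2 (27.16, Eriania, 1,698 kg, €236,497.44):
Base rate for 27.16 is 10%.
Origin Eriania qualifies under the Eriovia–Eriania agreement and 27.16 is covered: preferential rate 4% applies instead.
The additional-duty order on 27.16 targets Ilune, not Eriania; it does not apply.
Duty = €236,497.44 × 4% = €9,459.90.
Line 3 (83.10, Eriania, 3,167 units, €137,384.46):
Base rate for 83.10 is 4.5%.
Origin Eriania qualifies under the Eriovia–Eriania agreement and 83.10 is covered: preferential rate 1% applies instead.
The additional-duty order on 83.10 targets Ilune, not Eriania; it does not apply.
Duty = €137,384.46 × 1% = €1,373.84.
Total = €15,160.70 + €9,459.90 + €1,373.84 = €25,994.44.

€25,994.44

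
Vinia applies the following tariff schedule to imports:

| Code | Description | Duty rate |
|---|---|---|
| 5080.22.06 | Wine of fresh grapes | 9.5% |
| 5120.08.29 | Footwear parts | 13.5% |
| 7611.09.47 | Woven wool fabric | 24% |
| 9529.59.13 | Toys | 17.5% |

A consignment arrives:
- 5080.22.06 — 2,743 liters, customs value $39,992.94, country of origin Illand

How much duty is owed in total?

$3,799.33

Line 1 (5080.22.06, Illand, 2,743 liters, $39,992.94):
Base rate for 5080.22.06 is 9.5%.
Duty = $39,992.94 × 9.5% = $3,799.33.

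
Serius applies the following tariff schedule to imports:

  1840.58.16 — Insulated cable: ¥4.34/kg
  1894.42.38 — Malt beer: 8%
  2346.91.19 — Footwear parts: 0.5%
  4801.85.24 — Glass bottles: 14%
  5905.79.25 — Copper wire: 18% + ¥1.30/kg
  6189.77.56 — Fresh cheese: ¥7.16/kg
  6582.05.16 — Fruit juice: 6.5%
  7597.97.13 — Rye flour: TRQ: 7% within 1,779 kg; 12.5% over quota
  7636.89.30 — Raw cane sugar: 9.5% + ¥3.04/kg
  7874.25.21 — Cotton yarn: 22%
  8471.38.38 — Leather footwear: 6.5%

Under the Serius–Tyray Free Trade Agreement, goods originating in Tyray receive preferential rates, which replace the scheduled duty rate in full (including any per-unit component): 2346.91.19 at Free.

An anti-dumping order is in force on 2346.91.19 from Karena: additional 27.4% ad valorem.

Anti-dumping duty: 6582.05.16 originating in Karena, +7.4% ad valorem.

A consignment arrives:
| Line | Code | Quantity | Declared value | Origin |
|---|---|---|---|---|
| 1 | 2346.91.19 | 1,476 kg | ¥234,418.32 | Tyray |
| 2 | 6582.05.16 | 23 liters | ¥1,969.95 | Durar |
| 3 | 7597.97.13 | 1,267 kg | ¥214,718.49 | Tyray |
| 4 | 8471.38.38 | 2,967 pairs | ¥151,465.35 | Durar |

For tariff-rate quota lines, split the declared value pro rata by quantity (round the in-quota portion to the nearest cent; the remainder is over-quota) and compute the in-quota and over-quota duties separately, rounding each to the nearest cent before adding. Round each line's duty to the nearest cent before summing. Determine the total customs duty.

Line 1 (2346.91.19, Tyray, 1,476 kg, ¥234,418.32):
Base rate for 2346.91.19 is 0.5%.
Origin Tyray qualifies under the Serius–Tyray agreement and 2346.91.19 is covered: preferential rate Free applies instead.
The additional-duty order on 2346.91.19 targets Karena, not Tyray; it does not apply.
Duty = ¥234,418.32 × 0% = ¥0.00.
Line 2 (6582.05.16, Durar, 23 liters, ¥1,969.95):
Base rate for 6582.05.16 is 6.5%.
The additional-duty order on 6582.05.16 targets Karena, not Durar; it does not apply.
Duty = ¥1,969.95 × 6.5% = ¥128.05.
Line 3 (7597.97.13, Tyray, 1,267 kg, ¥214,718.49):
Code 7597.97.13 is under a tariff-rate quota (threshold 1,779 kg). Quantity 1,267 kg is within the quota, so the in-quota rate 7% applies to the full value.
Duty = ¥214,718.49 × 7% = ¥15,030.29.
Line 4 (8471.38.38, Durar, 2,967 pairs, ¥151,465.35):
Base rate for 8471.38.38 is 6.5%.
Duty = ¥151,465.35 × 6.5% = ¥9,845.25.
Total = ¥0.00 + ¥128.05 + ¥15,030.29 + ¥9,845.25 = ¥25,003.59.

¥25,003.59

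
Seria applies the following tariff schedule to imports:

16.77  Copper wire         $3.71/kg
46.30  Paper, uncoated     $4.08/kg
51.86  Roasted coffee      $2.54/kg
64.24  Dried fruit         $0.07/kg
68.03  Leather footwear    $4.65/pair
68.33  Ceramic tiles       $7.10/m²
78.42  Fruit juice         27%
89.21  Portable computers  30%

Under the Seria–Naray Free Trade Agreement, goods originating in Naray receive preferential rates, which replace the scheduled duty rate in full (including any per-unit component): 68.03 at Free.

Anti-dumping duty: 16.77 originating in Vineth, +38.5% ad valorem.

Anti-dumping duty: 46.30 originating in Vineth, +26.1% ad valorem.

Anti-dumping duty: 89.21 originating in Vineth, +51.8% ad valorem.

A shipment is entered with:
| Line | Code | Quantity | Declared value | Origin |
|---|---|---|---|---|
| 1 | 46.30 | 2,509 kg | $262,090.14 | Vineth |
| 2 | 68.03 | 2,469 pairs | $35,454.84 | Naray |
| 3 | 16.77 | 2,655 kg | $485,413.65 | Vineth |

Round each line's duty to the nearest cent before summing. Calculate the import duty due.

Line 1 (46.30, Vineth, 2,509 kg, $262,090.14):
Base rate for 46.30 is $4.08/kg.
Additional duty on 46.30 from Vineth: +26.1% ad valorem. Applied ad valorem rate = 26.1%.
Duty = $262,090.14 × 26.1% + 2,509 × $4.08 = $78,642.25.
Line 2 (68.03, Naray, 2,469 pairs, $35,454.84):
Base rate for 68.03 is $4.65/pair.
Origin Naray qualifies under the Seria–Naray agreement and 68.03 is covered: preferential rate Free applies instead.
Duty = $35,454.84 × 0% = $0.00.
Line 3 (16.77, Vineth, 2,655 kg, $485,413.65):
Base rate for 16.77 is $3.71/kg.
Additional duty on 16.77 from Vineth: +38.5% ad valorem. Applied ad valorem rate = 38.5%.
Duty = $485,413.65 × 38.5% + 2,655 × $3.71 = $196,734.31.
Total = $78,642.25 + $0.00 + $196,734.31 = $275,376.56.

$275,376.56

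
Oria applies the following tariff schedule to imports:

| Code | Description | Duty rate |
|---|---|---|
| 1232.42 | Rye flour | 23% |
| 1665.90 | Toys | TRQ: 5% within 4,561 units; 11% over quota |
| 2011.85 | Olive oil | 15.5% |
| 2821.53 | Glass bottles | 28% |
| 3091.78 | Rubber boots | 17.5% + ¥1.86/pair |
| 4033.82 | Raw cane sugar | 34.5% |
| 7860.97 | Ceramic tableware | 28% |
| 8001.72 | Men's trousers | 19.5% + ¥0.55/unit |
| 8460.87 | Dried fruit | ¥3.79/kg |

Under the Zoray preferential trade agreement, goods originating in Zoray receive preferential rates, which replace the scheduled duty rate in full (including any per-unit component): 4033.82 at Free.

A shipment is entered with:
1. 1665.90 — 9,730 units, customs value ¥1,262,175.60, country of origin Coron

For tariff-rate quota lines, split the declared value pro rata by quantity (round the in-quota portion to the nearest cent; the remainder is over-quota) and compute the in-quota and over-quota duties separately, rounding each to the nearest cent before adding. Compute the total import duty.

¥103,340.14

Line 1 (1665.90, Coron, 9,730 units, ¥1,262,175.60):
Code 1665.90 is under a tariff-rate quota (threshold 4,561 units). In-quota: 4,561 units at 5%; over-quota: 5,169 units at 11%.
Pro-rata value split: in-quota = ¥1,262,175.60 × 4,561/9,730 = ¥591,652.92; over-quota = ¥1,262,175.60 − ¥591,652.92 = ¥670,522.68.
In-quota duty = ¥591,652.92 × 5% = ¥29,582.65. Over-quota duty = ¥670,522.68 × 11% = ¥73,757.49.
Line duty = ¥29,582.65 + ¥73,757.49 = ¥103,340.14.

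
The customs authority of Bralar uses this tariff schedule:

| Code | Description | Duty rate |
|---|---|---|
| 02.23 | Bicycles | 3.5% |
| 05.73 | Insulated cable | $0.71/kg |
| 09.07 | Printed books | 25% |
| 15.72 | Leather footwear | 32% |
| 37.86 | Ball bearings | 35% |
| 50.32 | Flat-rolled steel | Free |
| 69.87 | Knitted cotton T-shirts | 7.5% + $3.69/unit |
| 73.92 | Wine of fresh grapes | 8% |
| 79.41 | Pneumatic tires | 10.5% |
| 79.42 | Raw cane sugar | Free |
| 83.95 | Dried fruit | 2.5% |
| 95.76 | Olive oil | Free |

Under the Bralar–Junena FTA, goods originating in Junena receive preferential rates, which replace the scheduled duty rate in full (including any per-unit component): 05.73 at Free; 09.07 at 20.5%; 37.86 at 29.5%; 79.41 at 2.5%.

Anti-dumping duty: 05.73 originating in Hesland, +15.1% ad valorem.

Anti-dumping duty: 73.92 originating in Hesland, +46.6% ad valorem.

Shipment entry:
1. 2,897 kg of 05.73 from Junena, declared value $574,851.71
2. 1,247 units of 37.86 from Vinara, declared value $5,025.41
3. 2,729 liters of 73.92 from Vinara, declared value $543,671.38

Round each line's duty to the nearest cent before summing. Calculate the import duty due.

Line 1 (05.73, Junena, 2,897 kg, $574,851.71):
Base rate for 05.73 is $0.71/kg.
Origin Junena qualifies under the Bralar–Junena agreement and 05.73 is covered: preferential rate Free applies instead.
The additional-duty order on 05.73 targets Hesland, not Junena; it does not apply.
Duty = $574,851.71 × 0% = $0.00.
Line 2 (37.86, Vinara, 1,247 units, $5,025.41):
Base rate for 37.86 is 35%.
37.86 has an FTA preferential rate, but origin Vinara is not Junena; base rate stands.
Duty = $5,025.41 × 35% = $1,758.89.
Line 3 (73.92, Vinara, 2,729 liters, $543,671.38):
Base rate for 73.92 is 8%.
The additional-duty order on 73.92 targets Hesland, not Vinara; it does not apply.
Duty = $543,671.38 × 8% = $43,493.71.
Total = $0.00 + $1,758.89 + $43,493.71 = $45,252.60.

$45,252.60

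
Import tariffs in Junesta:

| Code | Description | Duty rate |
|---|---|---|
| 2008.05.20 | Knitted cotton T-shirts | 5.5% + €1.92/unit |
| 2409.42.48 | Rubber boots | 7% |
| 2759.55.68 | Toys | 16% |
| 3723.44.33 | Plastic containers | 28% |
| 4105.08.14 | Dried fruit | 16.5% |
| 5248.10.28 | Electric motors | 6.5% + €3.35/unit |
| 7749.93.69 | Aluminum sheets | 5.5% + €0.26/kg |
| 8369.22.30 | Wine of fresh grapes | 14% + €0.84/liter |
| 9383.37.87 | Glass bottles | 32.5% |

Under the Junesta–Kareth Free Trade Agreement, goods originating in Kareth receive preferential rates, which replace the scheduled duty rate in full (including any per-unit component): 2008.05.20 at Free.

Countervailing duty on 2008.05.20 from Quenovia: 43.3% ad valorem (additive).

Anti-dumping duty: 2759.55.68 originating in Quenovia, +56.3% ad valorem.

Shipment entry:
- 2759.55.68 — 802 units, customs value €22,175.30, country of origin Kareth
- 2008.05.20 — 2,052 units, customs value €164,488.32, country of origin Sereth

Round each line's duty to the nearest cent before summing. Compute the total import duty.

Line 1 (2759.55.68, Kareth, 802 units, €22,175.30):
Base rate for 2759.55.68 is 16%.
Origin Kareth is the FTA partner but 2759.55.68 is not on the preference list; base rate stands.
The additional-duty order on 2759.55.68 targets Quenovia, not Kareth; it does not apply.
Duty = €22,175.30 × 16% = €3,548.05.
Line 2 (2008.05.20, Sereth, 2,052 units, €164,488.32):
Base rate for 2008.05.20 is 5.5% + €1.92/unit.
2008.05.20 has an FTA preferential rate, but origin Sereth is not Kareth; base rate stands.
The additional-duty order on 2008.05.20 targets Quenovia, not Sereth; it does not apply.
Duty = €164,488.32 × 5.5% + 2,052 × €1.92 = €12,986.70.
Total = €3,548.05 + €12,986.70 = €16,534.75.

€16,534.75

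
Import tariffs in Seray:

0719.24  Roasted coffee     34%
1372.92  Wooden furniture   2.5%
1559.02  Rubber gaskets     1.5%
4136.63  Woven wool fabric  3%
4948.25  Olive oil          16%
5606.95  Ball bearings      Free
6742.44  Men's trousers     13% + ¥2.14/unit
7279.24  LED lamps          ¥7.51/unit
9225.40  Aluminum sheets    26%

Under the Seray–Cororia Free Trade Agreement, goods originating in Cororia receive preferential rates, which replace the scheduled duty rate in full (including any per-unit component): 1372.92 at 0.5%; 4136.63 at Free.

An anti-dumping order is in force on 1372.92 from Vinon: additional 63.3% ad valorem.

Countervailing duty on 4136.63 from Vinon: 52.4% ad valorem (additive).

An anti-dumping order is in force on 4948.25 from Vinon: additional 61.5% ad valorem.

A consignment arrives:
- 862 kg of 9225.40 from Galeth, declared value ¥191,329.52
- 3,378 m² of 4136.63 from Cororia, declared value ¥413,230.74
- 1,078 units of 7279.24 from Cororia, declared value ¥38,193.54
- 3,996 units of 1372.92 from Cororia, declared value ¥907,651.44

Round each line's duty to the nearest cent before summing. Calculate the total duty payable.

Line 1 (9225.40, Galeth, 862 kg, ¥191,329.52):
Base rate for 9225.40 is 26%.
Duty = ¥191,329.52 × 26% = ¥49,745.68.
Line 2 (4136.63, Cororia, 3,378 m², ¥413,230.74):
Base rate for 4136.63 is 3%.
Origin Cororia qualifies under the Seray–Cororia agreement and 4136.63 is covered: preferential rate Free applies instead.
The additional-duty order on 4136.63 targets Vinon, not Cororia; it does not apply.
Duty = ¥413,230.74 × 0% = ¥0.00.
Line 3 (7279.24, Cororia, 1,078 units, ¥38,193.54):
Base rate for 7279.24 is ¥7.51/unit.
Origin Cororia is the FTA partner but 7279.24 is not on the preference list; base rate stands.
Duty = 1,078 × ¥7.51 = ¥8,095.78.
Line 4 (1372.92, Cororia, 3,996 units, ¥907,651.44):
Base rate for 1372.92 is 2.5%.
Origin Cororia qualifies under the Seray–Cororia agreement and 1372.92 is covered: preferential rate 0.5% applies instead.
The additional-duty order on 1372.92 targets Vinon, not Cororia; it does not apply.
Duty = ¥907,651.44 × 0.5% = ¥4,538.26.
Total = ¥49,745.68 + ¥0.00 + ¥8,095.78 + ¥4,538.26 = ¥62,379.72.

¥62,379.72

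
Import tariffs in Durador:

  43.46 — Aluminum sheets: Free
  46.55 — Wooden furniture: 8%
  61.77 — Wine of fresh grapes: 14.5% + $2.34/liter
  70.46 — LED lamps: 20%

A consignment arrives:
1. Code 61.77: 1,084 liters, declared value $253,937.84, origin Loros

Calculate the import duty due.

$39,357.55

Line 1 (61.77, Loros, 1,084 liters, $253,937.84):
Base rate for 61.77 is 14.5% + $2.34/liter.
Duty = $253,937.84 × 14.5% + 1,084 × $2.34 = $39,357.55.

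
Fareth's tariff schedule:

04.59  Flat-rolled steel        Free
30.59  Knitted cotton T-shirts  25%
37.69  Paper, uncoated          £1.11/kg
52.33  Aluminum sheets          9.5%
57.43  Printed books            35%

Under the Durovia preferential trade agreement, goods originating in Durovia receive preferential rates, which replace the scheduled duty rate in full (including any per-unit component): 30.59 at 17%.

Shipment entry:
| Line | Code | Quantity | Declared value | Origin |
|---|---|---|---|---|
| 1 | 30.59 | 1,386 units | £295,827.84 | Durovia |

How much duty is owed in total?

Line 1 (30.59, Durovia, 1,386 units, £295,827.84):
Base rate for 30.59 is 25%.
Origin Durovia qualifies under the Fareth–Durovia agreement and 30.59 is covered: preferential rate 17% applies instead.
Duty = £295,827.84 × 17% = £50,290.73.

£50,290.73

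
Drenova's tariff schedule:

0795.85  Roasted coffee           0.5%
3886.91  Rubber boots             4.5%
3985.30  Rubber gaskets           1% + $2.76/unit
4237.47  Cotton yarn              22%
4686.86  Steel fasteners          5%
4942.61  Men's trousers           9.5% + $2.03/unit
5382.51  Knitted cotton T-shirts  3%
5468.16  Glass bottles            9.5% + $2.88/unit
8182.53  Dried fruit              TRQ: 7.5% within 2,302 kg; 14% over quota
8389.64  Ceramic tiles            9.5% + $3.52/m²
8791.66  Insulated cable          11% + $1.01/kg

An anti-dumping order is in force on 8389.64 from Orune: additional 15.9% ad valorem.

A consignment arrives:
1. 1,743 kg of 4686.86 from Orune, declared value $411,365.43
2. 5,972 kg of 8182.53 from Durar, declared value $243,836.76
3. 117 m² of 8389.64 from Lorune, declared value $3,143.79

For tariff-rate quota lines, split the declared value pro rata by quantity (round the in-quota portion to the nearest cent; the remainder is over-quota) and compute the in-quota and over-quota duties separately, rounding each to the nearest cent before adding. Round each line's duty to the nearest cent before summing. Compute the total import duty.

$49,306.52

Line 1 (4686.86, Orune, 1,743 kg, $411,365.43):
Base rate for 4686.86 is 5%.
Duty = $411,365.43 × 5% = $20,568.27.
Line 2 (8182.53, Durar, 5,972 kg, $243,836.76):
Code 8182.53 is under a tariff-rate quota (threshold 2,302 kg). In-quota: 2,302 kg at 7.5%; over-quota: 3,670 kg at 14%.
Pro-rata value split: in-quota = $243,836.76 × 2,302/5,972 = $93,990.66; over-quota = $243,836.76 − $93,990.66 = $149,846.10.
In-quota duty = $93,990.66 × 7.5% = $7,049.30. Over-quota duty = $149,846.10 × 14% = $20,978.45.
Line duty = $7,049.30 + $20,978.45 = $28,027.75.
Line 3 (8389.64, Lorune, 117 m², $3,143.79):
Base rate for 8389.64 is 9.5% + $3.52/m².
The additional-duty order on 8389.64 targets Orune, not Lorune; it does not apply.
Duty = $3,143.79 × 9.5% + 117 × $3.52 = $710.50.
Total = $20,568.27 + $28,027.75 + $710.50 = $49,306.52.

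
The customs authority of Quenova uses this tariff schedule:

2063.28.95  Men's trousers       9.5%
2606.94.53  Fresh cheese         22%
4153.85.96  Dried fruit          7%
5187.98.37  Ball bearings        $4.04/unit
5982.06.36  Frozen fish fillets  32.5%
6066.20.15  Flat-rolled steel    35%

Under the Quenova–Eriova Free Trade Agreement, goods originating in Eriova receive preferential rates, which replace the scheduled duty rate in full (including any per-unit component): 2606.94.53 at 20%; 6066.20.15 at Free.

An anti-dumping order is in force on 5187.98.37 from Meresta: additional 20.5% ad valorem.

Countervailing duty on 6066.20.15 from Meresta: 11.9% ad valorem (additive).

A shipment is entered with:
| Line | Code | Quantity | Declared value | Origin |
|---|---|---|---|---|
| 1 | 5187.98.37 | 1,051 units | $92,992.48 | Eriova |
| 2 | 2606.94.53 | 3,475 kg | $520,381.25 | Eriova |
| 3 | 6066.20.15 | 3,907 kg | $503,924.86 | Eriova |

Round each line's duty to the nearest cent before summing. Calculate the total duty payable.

Line 1 (5187.98.37, Eriova, 1,051 units, $92,992.48):
Base rate for 5187.98.37 is $4.04/unit.
Origin Eriova is the FTA partner but 5187.98.37 is not on the preference list; base rate stands.
The additional-duty order on 5187.98.37 targets Meresta, not Eriova; it does not apply.
Duty = 1,051 × $4.04 = $4,246.04.
Line 2 (2606.94.53, Eriova, 3,475 kg, $520,381.25):
Base rate for 2606.94.53 is 22%.
Origin Eriova qualifies under the Quenova–Eriova agreement and 2606.94.53 is covered: preferential rate 20% applies instead.
Duty = $520,381.25 × 20% = $104,076.25.
Line 3 (6066.20.15, Eriova, 3,907 kg, $503,924.86):
Base rate for 6066.20.15 is 35%.
Origin Eriova qualifies under the Quenova–Eriova agreement and 6066.20.15 is covered: preferential rate Free applies instead.
The additional-duty order on 6066.20.15 targets Meresta, not Eriova; it does not apply.
Duty = $503,924.86 × 0% = $0.00.
Total = $4,246.04 + $104,076.25 + $0.00 = $108,322.29.

$108,322.29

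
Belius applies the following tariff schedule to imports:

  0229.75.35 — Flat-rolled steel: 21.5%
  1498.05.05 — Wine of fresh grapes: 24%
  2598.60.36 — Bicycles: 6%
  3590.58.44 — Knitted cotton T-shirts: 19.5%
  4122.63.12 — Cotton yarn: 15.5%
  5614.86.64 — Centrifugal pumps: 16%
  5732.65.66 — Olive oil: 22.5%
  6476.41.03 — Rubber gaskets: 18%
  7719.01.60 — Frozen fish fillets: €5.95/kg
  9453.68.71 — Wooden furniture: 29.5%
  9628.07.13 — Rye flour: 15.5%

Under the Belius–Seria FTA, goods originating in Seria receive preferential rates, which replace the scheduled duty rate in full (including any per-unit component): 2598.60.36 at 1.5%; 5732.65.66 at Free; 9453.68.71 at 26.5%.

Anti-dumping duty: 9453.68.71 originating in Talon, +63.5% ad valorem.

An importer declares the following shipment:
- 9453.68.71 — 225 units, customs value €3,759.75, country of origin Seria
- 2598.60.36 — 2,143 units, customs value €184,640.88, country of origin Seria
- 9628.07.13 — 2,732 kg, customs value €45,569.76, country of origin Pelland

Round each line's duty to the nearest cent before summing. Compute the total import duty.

Line 1 (9453.68.71, Seria, 225 units, €3,759.75):
Base rate for 9453.68.71 is 29.5%.
Origin Seria qualifies under the Belius–Seria agreement and 9453.68.71 is covered: preferential rate 26.5% applies instead.
The additional-duty order on 9453.68.71 targets Talon, not Seria; it does not apply.
Duty = €3,759.75 × 26.5% = €996.33.
Line 2 (2598.60.36, Seria, 2,143 units, €184,640.88):
Base rate for 2598.60.36 is 6%.
Origin Seria qualifies under the Belius–Seria agreement and 2598.60.36 is covered: preferential rate 1.5% applies instead.
Duty = €184,640.88 × 1.5% = €2,769.61.
Line 3 (9628.07.13, Pelland, 2,732 kg, €45,569.76):
Base rate for 9628.07.13 is 15.5%.
Duty = €45,569.76 × 15.5% = €7,063.31.
Total = €996.33 + €2,769.61 + €7,063.31 = €10,829.25.

€10,829.25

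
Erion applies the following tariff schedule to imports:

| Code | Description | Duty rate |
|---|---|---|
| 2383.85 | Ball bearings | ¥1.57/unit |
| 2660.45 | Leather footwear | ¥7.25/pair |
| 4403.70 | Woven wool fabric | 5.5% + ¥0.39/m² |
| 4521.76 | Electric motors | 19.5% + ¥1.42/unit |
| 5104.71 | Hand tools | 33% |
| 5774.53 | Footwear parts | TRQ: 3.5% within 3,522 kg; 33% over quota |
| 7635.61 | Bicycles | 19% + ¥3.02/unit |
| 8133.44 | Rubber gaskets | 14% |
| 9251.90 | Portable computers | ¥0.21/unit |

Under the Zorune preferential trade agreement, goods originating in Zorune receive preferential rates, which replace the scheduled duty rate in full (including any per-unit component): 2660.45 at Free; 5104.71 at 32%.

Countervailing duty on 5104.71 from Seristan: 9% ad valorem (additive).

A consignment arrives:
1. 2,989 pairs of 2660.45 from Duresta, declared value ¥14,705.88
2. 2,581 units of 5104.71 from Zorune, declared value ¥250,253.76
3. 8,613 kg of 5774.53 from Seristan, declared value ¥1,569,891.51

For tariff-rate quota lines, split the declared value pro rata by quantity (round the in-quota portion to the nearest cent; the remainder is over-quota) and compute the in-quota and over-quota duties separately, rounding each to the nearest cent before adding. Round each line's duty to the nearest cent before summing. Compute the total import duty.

¥430,438.94

Line 1 (2660.45, Duresta, 2,989 pairs, ¥14,705.88):
Base rate for 2660.45 is ¥7.25/pair.
2660.45 has an FTA preferential rate, but origin Duresta is not Zorune; base rate stands.
Duty = 2,989 × ¥7.25 = ¥21,670.25.
Line 2 (5104.71, Zorune, 2,581 units, ¥250,253.76):
Base rate for 5104.71 is 33%.
Origin Zorune qualifies under the Erion–Zorune agreement and 5104.71 is covered: preferential rate 32% applies instead.
The additional-duty order on 5104.71 targets Seristan, not Zorune; it does not apply.
Duty = ¥250,253.76 × 32% = ¥80,081.20.
Line 3 (5774.53, Seristan, 8,613 kg, ¥1,569,891.51):
Code 5774.53 is under a tariff-rate quota (threshold 3,522 kg). In-quota: 3,522 kg at 3.5%; over-quota: 5,091 kg at 33%.
Pro-rata value split: in-quota = ¥1,569,891.51 × 3,522/8,613 = ¥641,954.94; over-quota = ¥1,569,891.51 − ¥641,954.94 = ¥927,936.57.
In-quota duty = ¥641,954.94 × 3.5% = ¥22,468.42. Over-quota duty = ¥927,936.57 × 33% = ¥306,219.07.
Line duty = ¥22,468.42 + ¥306,219.07 = ¥328,687.49.
Total = ¥21,670.25 + ¥80,081.20 + ¥328,687.49 = ¥430,438.94.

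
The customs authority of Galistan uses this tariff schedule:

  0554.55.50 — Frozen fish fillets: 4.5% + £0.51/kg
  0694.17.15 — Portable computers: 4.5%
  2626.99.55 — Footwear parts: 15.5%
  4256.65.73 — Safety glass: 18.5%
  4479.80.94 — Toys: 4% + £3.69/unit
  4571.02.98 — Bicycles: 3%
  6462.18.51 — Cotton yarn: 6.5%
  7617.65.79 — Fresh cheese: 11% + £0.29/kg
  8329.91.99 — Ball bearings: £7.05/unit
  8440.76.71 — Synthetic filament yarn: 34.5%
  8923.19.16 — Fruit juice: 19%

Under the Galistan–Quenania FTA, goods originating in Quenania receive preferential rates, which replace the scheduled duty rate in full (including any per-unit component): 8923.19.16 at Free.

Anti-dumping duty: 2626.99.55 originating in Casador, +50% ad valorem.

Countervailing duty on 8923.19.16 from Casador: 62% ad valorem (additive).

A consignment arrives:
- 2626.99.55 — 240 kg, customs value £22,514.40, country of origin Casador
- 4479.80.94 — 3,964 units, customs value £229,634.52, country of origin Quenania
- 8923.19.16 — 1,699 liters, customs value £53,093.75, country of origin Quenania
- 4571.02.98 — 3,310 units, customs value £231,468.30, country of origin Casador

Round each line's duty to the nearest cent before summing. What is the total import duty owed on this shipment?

Line 1 (2626.99.55, Casador, 240 kg, £22,514.40):
Base rate for 2626.99.55 is 15.5%.
Additional duty on 2626.99.55 from Casador: +50%. Applied ad valorem rate: 15.5% + 50% = 65.5%.
Duty = £22,514.40 × 65.5% = £14,746.93.
Line 2 (4479.80.94, Quenania, 3,964 units, £229,634.52):
Base rate for 4479.80.94 is 4% + £3.69/unit.
Origin Quenania is the FTA partner but 4479.80.94 is not on the preference list; base rate stands.
Duty = £229,634.52 × 4% + 3,964 × £3.69 = £23,812.54.
Line 3 (8923.19.16, Quenania, 1,699 liters, £53,093.75):
Base rate for 8923.19.16 is 19%.
Origin Quenania qualifies under the Galistan–Quenania agreement and 8923.19.16 is covered: preferential rate Free applies instead.
The additional-duty order on 8923.19.16 targets Casador, not Quenania; it does not apply.
Duty = £53,093.75 × 0% = £0.00.
Line 4 (4571.02.98, Casador, 3,310 units, £231,468.30):
Base rate for 4571.02.98 is 3%.
Duty = £231,468.30 × 3% = £6,944.05.
Total = £14,746.93 + £23,812.54 + £0.00 + £6,944.05 = £45,503.52.

£45,503.52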